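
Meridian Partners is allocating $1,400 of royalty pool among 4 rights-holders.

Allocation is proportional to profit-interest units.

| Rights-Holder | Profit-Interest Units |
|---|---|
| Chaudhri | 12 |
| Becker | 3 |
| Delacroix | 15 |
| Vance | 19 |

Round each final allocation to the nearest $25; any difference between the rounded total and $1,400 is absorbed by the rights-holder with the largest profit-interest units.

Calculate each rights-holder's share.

Chaudhri: $350; Becker: $75; Delacroix: $425; Vance: $550

Sum of profit-interest units: 12 + 3 + 15 + 19 = 49.
Unrounded shares: Chaudhri 342.86; Becker 85.71; Delacroix 428.57; Vance 542.86.
At nearest $25: Chaudhri $350; Becker $75; Delacroix $425; Vance $550. Sum = $1,400.
No rounding difference to absorb.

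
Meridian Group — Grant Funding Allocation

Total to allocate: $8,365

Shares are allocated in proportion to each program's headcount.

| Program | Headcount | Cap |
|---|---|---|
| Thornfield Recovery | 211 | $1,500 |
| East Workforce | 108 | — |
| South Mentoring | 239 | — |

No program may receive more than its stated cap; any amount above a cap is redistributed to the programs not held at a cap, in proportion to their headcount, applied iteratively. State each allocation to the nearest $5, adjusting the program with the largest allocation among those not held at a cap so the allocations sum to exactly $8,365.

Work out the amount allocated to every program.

Thornfield Recovery: $1,500; East Workforce: $2,135; South Mentoring: $4,730

Combined headcount = 558.
Proportional shares (ignoring caps): Thornfield Recovery 3,163.11; East Workforce 1,619.03; South Mentoring 3,582.86.
Capped: Thornfield Recovery ($1,500); remaining pool $6,865 reallocated over remaining headcount 347.
Shares after redistribution: East Workforce 2,136.66 → $2,135; South Mentoring 4,728.34 → $4,730.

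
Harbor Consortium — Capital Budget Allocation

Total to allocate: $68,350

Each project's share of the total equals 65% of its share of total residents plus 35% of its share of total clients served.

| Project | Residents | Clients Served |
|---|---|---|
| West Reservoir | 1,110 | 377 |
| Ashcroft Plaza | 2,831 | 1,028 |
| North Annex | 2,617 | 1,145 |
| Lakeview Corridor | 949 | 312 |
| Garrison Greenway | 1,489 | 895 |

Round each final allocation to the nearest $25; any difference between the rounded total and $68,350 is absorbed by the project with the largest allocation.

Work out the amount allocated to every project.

Residents total 8,996; clients served total 3,757.
Blended shares (65% residents + 35% clients served): West Reservoir 0.1153; Ashcroft Plaza 0.3003; North Annex 0.2958; Lakeview Corridor 0.0976; Garrison Greenway 0.1910.
Pro-rata amounts: West Reservoir 7,882.36; Ashcroft Plaza 20,526.87; North Annex 20,215.00; Lakeview Corridor 6,673.36; Garrison Greenway 13,052.42.
At nearest $25: West Reservoir $7,875; Ashcroft Plaza $20,525; North Annex $20,225; Lakeview Corridor $6,675; Garrison Greenway $13,050. Sum = $68,350.
No rounding difference to absorb.

West Reservoir: $7,875 | Ashcroft Plaza: $20,525 | North Annex: $20,225 | Lakeview Corridor: $6,675 | Garrison Greenway: $13,050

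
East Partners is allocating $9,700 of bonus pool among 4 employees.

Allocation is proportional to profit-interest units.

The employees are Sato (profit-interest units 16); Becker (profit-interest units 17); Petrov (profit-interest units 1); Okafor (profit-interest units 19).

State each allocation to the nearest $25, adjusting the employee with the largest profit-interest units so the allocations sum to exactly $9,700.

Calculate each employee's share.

Combined profit-interest units = 16 + 17 + 1 + 19 = 53.
Raw shares: Sato 2,928.30; Becker 3,111.32; Petrov 183.02; Okafor 3,477.36.
At nearest $25: Sato $2,925; Becker $3,100; Petrov $175; Okafor $3,475. Sum = $9,675.
Difference $9,700 − $9,675 = +$25 applied to largest profit-interest units (Okafor): Okafor becomes $3,500.

Sato: $2,925 | Becker: $3,100 | Petrov: $175 | Okafor: $3,500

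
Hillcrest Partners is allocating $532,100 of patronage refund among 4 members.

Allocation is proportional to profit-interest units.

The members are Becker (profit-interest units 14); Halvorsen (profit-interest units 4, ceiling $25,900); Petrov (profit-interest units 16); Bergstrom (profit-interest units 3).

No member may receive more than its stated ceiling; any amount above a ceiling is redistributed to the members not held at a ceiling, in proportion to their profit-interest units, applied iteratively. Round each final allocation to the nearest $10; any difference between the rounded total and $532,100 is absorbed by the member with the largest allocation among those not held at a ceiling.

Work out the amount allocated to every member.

Becker: $214,750 | Halvorsen: $25,900 | Petrov: $245,430 | Bergstrom: $46,020

Profit-interest units total: 37.
Pro-rata shares before constraints: Becker 201,335.14; Halvorsen 57,524.32; Petrov 230,097.30; Bergstrom 43,143.24.
Capped: Halvorsen ($25,900); remaining pool $506,200 reallocated over remaining profit-interest units 33.
Remaining shares: Becker 214,751.52 → $214,750; Petrov 245,430.30 → $245,430; Bergstrom 46,018.18 → $46,020.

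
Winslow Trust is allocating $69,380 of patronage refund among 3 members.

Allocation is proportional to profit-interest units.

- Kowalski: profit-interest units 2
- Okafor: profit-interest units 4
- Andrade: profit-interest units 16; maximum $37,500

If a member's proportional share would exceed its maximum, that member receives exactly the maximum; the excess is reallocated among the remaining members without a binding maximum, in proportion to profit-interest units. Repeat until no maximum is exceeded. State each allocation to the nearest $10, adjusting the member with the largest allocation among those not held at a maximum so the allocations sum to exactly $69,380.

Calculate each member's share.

Profit-interest units total: 22.
Pro-rata shares before constraints: Kowalski 6,307.27; Okafor 12,614.55; Andrade 50,458.18.
Capped: Andrade ($37,500); remaining pool $31,880 reallocated over remaining profit-interest units 6.
Shares after redistribution: Kowalski 10,626.67 → $10,630; Okafor 21,253.33 → $21,250.

Kowalski: $10,630 | Okafor: $21,250 | Andrade: $37,500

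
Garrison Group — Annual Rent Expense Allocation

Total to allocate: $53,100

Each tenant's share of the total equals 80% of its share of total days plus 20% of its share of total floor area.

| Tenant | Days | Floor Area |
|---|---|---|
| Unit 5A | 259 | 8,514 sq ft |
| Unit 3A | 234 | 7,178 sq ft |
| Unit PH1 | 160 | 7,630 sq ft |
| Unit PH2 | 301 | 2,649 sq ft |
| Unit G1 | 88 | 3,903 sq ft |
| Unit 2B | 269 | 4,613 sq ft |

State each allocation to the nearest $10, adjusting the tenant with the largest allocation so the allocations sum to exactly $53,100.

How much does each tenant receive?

Days total 1,311; floor area total 34,487.
Composite weights (80% days + 20% floor area): Unit 5A 0.2074; Unit 3A 0.1844; Unit PH1 0.1419; Unit PH2 0.1990; Unit G1 0.0763; Unit 2B 0.1909.
Raw shares: Unit 5A 11,014.13; Unit 3A 9,792.65; Unit PH1 7,534.04; Unit PH2 10,568.97; Unit G1 4,053.34; Unit 2B 10,136.88.
After rounding ($10): Unit 5A $11,010; Unit 3A $9,790; Unit PH1 $7,530; Unit PH2 $10,570; Unit G1 $4,050; Unit 2B $10,140. Sum = $53,090.
Difference $53,100 − $53,090 = +$10 applied to largest allocation (Unit 5A): Unit 5A becomes $11,020.

Unit 5A: $11,020; Unit 3A: $9,790; Unit PH1: $7,530; Unit PH2: $10,570; Unit G1: $4,050; Unit 2B: $10,140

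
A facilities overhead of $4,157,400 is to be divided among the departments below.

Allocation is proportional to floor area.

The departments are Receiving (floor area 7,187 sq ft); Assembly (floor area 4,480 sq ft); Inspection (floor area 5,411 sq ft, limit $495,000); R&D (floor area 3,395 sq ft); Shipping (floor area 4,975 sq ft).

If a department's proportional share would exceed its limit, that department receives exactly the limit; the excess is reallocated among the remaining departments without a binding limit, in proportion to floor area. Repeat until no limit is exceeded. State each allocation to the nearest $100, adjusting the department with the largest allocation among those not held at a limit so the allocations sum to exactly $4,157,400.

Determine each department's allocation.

Sum of floor area: 25,448.
Unconstrained shares: Receiving 1,174,128.96; Assembly 731,890.60; Inspection 883,986.62; R&D 554,635.85; Shipping 812,757.98.
Held at cap: Inspection ($495,000); remaining pool $3,662,400 reallocated over remaining floor area 20,037.
Remaining shares: Receiving 1,313,653.18 → $1,313,700; Assembly 818,862.70 → $818,900; R&D 620,544.39 → $620,500; Shipping 909,339.72 → $909,300.

Receiving: $1,313,700 · Assembly: $818,900 · Inspection: $495,000 · R&D: $620,500 · Shipping: $909,300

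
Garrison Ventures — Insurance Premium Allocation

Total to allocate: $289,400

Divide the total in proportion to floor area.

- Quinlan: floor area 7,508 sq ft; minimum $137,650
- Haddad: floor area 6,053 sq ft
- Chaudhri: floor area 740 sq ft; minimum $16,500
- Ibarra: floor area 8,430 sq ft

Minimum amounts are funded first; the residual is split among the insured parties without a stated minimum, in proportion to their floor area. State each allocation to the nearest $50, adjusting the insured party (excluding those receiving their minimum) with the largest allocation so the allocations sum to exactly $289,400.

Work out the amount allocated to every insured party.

Minimums first: Quinlan $137,650; Chaudhri $16,500. Remaining pool $135,250.
Remaining pool split over remaining floor area 14,483: Haddad 56,526.15 → $56,550; Ibarra 78,723.85 → $78,700.

Quinlan: $137,650; Haddad: $56,550; Chaudhri: $16,500; Ibarra: $78,700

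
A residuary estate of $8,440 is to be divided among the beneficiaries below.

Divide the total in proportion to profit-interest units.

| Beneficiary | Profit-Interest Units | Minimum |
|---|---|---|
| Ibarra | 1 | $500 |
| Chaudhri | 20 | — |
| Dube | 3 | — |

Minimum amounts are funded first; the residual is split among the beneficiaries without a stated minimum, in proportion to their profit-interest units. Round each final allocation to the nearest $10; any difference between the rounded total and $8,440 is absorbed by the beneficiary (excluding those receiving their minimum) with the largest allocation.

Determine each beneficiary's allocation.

Guaranteed amounts: Ibarra $500. Balance $7,940.
Balance split over remaining profit-interest units 23: Chaudhri 6,904.35 → $6,900; Dube 1,035.65 → $1,040.

Ibarra: $500 · Chaudhri: $6,900 · Dube: $1,040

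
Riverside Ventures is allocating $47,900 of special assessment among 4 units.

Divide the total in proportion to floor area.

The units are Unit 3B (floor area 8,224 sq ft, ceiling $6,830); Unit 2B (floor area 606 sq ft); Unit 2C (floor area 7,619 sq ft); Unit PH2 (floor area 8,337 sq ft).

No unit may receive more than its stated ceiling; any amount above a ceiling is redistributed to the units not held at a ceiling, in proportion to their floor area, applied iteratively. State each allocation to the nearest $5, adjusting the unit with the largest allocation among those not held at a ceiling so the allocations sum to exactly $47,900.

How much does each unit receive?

Unit 3B: $6,830 | Unit 2B: $1,505 | Unit 2C: $18,895 | Unit PH2: $20,670

Sum of floor area: 24,786.
Unconstrained shares: Unit 3B 15,893.23; Unit 2B 1,171.12; Unit 2C 14,724.04; Unit PH2 16,111.61.
Held at cap: Unit 3B ($6,830); residual $41,070 reallocated over remaining floor area 16,562.
Remaining shares: Unit 2B 1,502.74 → $1,505; Unit 2C 18,893.39 → $18,895; Unit PH2 20,673.87 → $20,675.
Rounding difference −$5 applied to Unit PH2 → $20,670.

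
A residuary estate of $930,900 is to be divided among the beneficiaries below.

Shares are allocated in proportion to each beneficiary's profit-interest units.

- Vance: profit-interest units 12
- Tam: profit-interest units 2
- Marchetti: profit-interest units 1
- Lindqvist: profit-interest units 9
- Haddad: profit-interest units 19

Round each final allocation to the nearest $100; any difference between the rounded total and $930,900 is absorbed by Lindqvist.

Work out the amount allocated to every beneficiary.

Vance: $259,800 | Tam: $43,300 | Marchetti: $21,600 | Lindqvist: $194,900 | Haddad: $411,300

Total profit-interest units = 43.
Unrounded shares: Vance 12/43 × $930,900 = 259,786.05; Tam 2/43 × $930,900 = 43,297.67; Marchetti 1/43 × $930,900 = 21,648.84; Lindqvist 9/43 × $930,900 = 194,839.53; Haddad 19/43 × $930,900 = 411,327.91.
After rounding ($100): Vance $259,800; Tam $43,300; Marchetti $21,600; Lindqvist $194,800; Haddad $411,300. Sum = $930,800.
Difference $930,900 − $930,800 = +$100 applied to Lindqvist: Lindqvist becomes $194,900.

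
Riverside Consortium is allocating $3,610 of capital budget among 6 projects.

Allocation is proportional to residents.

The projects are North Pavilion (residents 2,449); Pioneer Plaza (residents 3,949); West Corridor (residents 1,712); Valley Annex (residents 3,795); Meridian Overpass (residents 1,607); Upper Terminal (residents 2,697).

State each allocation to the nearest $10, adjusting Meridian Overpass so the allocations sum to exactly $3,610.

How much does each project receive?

North Pavilion: $550 | Pioneer Plaza: $880 | West Corridor: $380 | Valley Annex: $850 | Meridian Overpass: $350 | Upper Terminal: $600

Combined residents = 16,209.
Raw shares: North Pavilion 2,449/16,209 × $3,610 = 545.43; Pioneer Plaza 3,949/16,209 × $3,610 = 879.50; West Corridor 1,712/16,209 × $3,610 = 381.29; Valley Annex 3,795/16,209 × $3,610 = 845.21; Meridian Overpass 1,607/16,209 × $3,610 = 357.90; Upper Terminal 2,697/16,209 × $3,610 = 600.66.
After rounding ($10): North Pavilion $550; Pioneer Plaza $880; West Corridor $380; Valley Annex $850; Meridian Overpass $360; Upper Terminal $600. Sum = $3,620.
Difference $3,610 − $3,620 = −$10 applied to Meridian Overpass: Meridian Overpass becomes $350.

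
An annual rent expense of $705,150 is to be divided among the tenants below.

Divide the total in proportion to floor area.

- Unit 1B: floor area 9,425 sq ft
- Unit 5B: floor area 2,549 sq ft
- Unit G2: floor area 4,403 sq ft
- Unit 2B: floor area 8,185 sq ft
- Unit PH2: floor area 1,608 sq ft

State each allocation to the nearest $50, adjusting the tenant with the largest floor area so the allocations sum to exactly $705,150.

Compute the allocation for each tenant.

Combined floor area = 26,170.
Unrounded shares: Unit 1B 9,425/26,170 × $705,150 = 253,956.39; Unit 5B 2,549/26,170 × $705,150 = 68,682.74; Unit G2 4,403/26,170 × $705,150 = 118,638.73; Unit 2B 8,185/26,170 × $705,150 = 220,544.62; Unit PH2 1,608/26,170 × $705,150 = 43,327.52.
Rounded to nearest $50: Unit 1B $253,950; Unit 5B $68,700; Unit G2 $118,650; Unit 2B $220,550; Unit PH2 $43,350. Sum = $705,200.
Difference $705,150 − $705,200 = −$50 applied to largest floor area (Unit 1B): Unit 1B becomes $253,900.

Unit 1B: $253,900 · Unit 5B: $68,700 · Unit G2: $118,650 · Unit 2B: $220,550 · Unit PH2: $43,350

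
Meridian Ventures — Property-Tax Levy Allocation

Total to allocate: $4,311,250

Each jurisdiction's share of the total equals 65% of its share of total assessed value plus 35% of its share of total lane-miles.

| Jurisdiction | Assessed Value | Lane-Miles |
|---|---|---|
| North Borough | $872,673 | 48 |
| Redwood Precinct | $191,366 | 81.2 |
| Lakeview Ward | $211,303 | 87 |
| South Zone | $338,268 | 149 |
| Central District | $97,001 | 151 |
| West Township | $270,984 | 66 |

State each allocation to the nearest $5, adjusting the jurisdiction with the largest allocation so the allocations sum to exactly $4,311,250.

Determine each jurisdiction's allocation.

Totals — assessed value 1,981,595, lane-miles 582.2.
Combined weights (65% assessed value + 35% lane-miles): North Borough 0.3151; Redwood Precinct 0.1116; Lakeview Ward 0.1216; South Zone 0.2005; Central District 0.1226; West Township 0.1286.
Proportional shares: North Borough 1,358,513.81; Redwood Precinct 481,077.07; Lakeview Ward 524,303.73; South Zone 864,544.54; Central District 528,535.52; West Township 554,275.33.
Rounded to nearest $5: North Borough $1,358,515; Redwood Precinct $481,075; Lakeview Ward $524,305; South Zone $864,545; Central District $528,535; West Township $554,275. Sum = $4,311,250.
Rounded total matches; no reconciliation needed.

North Borough: $1,358,515 | Redwood Precinct: $481,075 | Lakeview Ward: $524,305 | South Zone: $864,545 | Central District: $528,535 | West Township: $554,275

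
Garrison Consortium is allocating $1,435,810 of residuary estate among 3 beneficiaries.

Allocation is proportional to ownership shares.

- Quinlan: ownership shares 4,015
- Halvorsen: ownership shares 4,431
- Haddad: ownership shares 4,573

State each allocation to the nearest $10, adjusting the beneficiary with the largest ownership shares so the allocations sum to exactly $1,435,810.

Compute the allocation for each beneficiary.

Ownership shares total: 4,015 + 4,431 + 4,573 = 13,019.
Raw shares: Quinlan 442,797.23; Halvorsen 488,676.10; Haddad 504,336.67.
After rounding ($10): Quinlan $442,800; Halvorsen $488,680; Haddad $504,340. Sum = $1,435,820.
Difference $1,435,810 − $1,435,820 = −$10 applied to largest ownership shares (Haddad): Haddad becomes $504,330.

Quinlan: $442,800 | Halvorsen: $488,680 | Haddad: $504,330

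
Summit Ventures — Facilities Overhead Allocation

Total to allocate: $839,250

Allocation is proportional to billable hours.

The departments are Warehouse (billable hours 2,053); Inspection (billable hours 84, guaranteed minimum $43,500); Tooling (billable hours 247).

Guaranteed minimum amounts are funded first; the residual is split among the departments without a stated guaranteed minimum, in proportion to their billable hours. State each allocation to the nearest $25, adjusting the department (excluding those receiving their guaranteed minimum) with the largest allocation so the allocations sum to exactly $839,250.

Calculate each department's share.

Warehouse: $710,300 | Inspection: $43,500 | Tooling: $85,450

Minimums first: Inspection $43,500. Remaining pool $795,750.
Remaining pool split over remaining billable hours 2,300: Warehouse 710,293.37 → $710,300; Tooling 85,456.63 → $85,450.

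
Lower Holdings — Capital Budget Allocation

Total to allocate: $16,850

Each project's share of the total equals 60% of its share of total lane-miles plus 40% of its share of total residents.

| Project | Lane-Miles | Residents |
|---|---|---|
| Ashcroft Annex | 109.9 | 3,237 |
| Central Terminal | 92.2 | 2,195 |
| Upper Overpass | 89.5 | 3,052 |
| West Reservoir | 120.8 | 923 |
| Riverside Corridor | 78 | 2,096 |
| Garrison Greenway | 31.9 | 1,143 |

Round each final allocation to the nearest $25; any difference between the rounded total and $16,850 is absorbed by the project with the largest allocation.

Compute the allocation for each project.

Totals — lane-miles 522.3, residents 12,646.
Blended shares (60% lane-miles + 40% residents): Ashcroft Annex 0.2286; Central Terminal 0.1753; Upper Overpass 0.1994; West Reservoir 0.1680; Riverside Corridor 0.1559; Garrison Greenway 0.0728.
Raw shares: Ashcroft Annex 3,852.54; Central Terminal 2,954.57; Upper Overpass 3,359.06; West Reservoir 2,830.22; Riverside Corridor 2,626.94; Garrison Greenway 1,226.67.
At nearest $25: Ashcroft Annex $3,850; Central Terminal $2,950; Upper Overpass $3,350; West Reservoir $2,825; Riverside Corridor $2,625; Garrison Greenway $1,225. Sum = $16,825.
Difference $16,850 − $16,825 = +$25 applied to largest allocation (Ashcroft Annex): Ashcroft Annex becomes $3,875.

Ashcroft Annex: $3,875; Central Terminal: $2,950; Upper Overpass: $3,350; West Reservoir: $2,825; Riverside Corridor: $2,625; Garrison Greenway: $1,225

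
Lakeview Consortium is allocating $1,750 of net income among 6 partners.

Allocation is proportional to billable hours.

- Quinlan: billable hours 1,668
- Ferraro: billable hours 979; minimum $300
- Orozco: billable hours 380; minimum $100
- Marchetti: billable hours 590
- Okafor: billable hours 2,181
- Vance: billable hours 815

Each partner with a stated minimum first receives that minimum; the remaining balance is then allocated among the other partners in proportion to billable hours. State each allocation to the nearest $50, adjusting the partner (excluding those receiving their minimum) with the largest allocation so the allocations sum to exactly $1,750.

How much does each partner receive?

Quinlan: $450; Ferraro: $300; Orozco: $100; Marchetti: $150; Okafor: $550; Vance: $200

Minimums first: Ferraro $300; Orozco $100. Balance $1,350.
Balance split over remaining billable hours 5,254: Quinlan 428.59 → $450; Marchetti 151.60 → $150; Okafor 560.40 → $550; Vance 209.41 → $200.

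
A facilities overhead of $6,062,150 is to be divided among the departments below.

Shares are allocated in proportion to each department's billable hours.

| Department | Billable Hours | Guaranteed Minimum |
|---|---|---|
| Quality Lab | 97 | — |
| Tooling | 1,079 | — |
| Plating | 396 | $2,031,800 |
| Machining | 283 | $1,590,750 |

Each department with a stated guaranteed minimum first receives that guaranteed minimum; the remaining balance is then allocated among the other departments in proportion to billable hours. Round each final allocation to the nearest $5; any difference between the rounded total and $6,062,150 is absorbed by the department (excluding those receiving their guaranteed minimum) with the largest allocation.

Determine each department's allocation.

Guaranteed amounts: Plating $2,031,800; Machining $1,590,750. Balance $2,439,600.
Balance split over remaining billable hours 1,176: Quality Lab 201,225.51 → $201,225; Tooling 2,238,374.49 → $2,238,375.

Quality Lab: $201,225; Tooling: $2,238,375; Plating: $2,031,800; Machining: $1,590,750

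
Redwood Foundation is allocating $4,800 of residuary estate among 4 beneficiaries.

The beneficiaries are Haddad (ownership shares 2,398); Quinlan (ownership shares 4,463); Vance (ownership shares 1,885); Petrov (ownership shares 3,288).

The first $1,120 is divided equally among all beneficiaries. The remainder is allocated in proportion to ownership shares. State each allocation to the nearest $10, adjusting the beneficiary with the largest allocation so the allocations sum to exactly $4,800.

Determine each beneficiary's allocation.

Haddad: $1,010 · Quinlan: $1,640 · Vance: $860 · Petrov: $1,290

$1,120 shared equally gives $280 per beneficiary.
Remainder $3,680 by ownership shares (total 12,034): Haddad 733.31 → $730; Quinlan 1,364.79 → $1,360; Vance 576.43 → $580; Petrov 1,005.47 → $1,010.
Totals: Haddad $280 + $730 = $1,010; Quinlan $280 + $1,360 = $1,640; Vance $280 + $580 = $860; Petrov $280 + $1,010 = $1,290.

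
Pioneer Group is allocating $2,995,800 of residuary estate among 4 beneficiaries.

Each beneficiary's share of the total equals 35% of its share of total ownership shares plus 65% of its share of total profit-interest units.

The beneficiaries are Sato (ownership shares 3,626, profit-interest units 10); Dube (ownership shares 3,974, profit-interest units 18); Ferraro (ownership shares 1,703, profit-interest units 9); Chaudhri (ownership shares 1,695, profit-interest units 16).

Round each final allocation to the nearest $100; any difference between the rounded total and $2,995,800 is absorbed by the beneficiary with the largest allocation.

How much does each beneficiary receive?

Sato: $713,100 · Dube: $1,040,200 · Ferraro: $493,000 · Chaudhri: $749,500

Totals — ownership shares 10,998, profit-interest units 53.
Blended shares (35% ownership shares + 65% profit-interest units): Sato 0.2380; Dube 0.3472; Ferraro 0.1646; Chaudhri 0.2502.
Unrounded shares: Sato 713,105.90; Dube 1,040,211.16; Ferraro 493,029.52; Chaudhri 749,453.42.
Rounded to nearest $100: Sato $713,100; Dube $1,040,200; Ferraro $493,000; Chaudhri $749,500. Sum = $2,995,800.
No rounding difference to absorb.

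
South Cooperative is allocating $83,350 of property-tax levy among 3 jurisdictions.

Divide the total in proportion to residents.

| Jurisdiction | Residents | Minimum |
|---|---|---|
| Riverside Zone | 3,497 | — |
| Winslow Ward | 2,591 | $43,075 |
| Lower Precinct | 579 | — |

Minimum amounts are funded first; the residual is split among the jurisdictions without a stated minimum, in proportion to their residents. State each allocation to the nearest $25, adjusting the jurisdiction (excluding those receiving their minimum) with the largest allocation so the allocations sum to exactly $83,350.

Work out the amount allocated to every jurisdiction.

Riverside Zone: $34,550; Winslow Ward: $43,075; Lower Precinct: $5,725

Minimums first: Winslow Ward $43,075. Remaining pool $40,275.
Remaining pool split over remaining residents 4,076: Riverside Zone 34,553.89 → $34,550; Lower Precinct 5,721.11 → $5,725.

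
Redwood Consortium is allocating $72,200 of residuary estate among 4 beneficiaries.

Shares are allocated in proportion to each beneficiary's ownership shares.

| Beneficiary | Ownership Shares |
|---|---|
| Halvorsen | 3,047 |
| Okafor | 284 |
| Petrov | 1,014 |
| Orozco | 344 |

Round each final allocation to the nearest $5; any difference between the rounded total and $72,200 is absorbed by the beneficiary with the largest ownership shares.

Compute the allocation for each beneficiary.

Halvorsen: $46,915 | Okafor: $4,375 | Petrov: $15,615 | Orozco: $5,295

Ownership shares total: 3,047 + 284 + 1,014 + 344 = 4,689.
Unrounded shares: Halvorsen 46,916.91; Okafor 4,372.96; Petrov 15,613.31; Orozco 5,296.82.
At nearest $5: Halvorsen $46,915; Okafor $4,375; Petrov $15,615; Orozco $5,295. Sum = $72,200.
Sum already equals the total — no adjustment.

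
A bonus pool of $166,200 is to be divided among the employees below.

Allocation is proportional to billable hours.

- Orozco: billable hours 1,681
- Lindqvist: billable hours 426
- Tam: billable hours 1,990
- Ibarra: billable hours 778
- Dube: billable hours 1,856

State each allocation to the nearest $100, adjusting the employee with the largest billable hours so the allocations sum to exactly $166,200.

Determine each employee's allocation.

Orozco: $41,500 | Lindqvist: $10,500 | Tam: $49,200 | Ibarra: $19,200 | Dube: $45,800

Combined billable hours = 6,731.
Proportional shares: Orozco 1,681/6,731 × $166,200 = 41,506.79; Lindqvist 426/6,731 × $166,200 = 10,518.67; Tam 1,990/6,731 × $166,200 = 49,136.53; Ibarra 778/6,731 × $166,200 = 19,210.16; Dube 1,856/6,731 × $166,200 = 45,827.84.
Rounded to nearest $100: Orozco $41,500; Lindqvist $10,500; Tam $49,100; Ibarra $19,200; Dube $45,800. Sum = $166,100.
Difference $166,200 − $166,100 = +$100 applied to largest billable hours (Tam): Tam becomes $49,200.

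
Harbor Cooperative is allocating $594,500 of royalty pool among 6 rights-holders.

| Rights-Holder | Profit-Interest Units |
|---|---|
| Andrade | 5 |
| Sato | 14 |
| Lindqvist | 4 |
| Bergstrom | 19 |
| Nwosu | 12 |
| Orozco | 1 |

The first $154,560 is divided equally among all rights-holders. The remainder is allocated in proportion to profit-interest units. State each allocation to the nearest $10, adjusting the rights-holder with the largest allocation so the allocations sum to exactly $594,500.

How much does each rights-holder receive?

First tranche $154,560 split equally: $25,760 each.
Remainder $439,940 by profit-interest units (total 55): Andrade 39,994.55 → $39,990; Sato 111,984.73 → $111,980; Lindqvist 31,995.64 → $32,000; Bergstrom 151,979.27 → $151,980; Nwosu 95,986.91 → $95,990; Orozco 7,998.91 → $8,000.
Totals: Andrade $25,760 + $39,990 = $65,750; Sato $25,760 + $111,980 = $137,740; Lindqvist $25,760 + $32,000 = $57,760; Bergstrom $25,760 + $151,980 = $177,740; Nwosu $25,760 + $95,990 = $121,750; Orozco $25,760 + $8,000 = $33,760.

Andrade: $65,750 | Sato: $137,740 | Lindqvist: $57,760 | Bergstrom: $177,740 | Nwosu: $121,750 | Orozco: $33,760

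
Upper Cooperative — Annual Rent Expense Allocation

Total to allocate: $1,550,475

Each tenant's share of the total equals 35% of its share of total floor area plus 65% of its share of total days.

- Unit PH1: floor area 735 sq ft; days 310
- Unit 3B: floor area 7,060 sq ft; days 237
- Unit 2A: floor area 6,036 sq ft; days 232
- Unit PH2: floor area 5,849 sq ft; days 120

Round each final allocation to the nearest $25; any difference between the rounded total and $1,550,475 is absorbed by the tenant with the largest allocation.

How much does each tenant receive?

Totals — floor area 19,680, days 899.
Composite weights (35% floor area + 65% days): Unit PH1 0.2372; Unit 3B 0.2969; Unit 2A 0.2751; Unit PH2 0.1908.
Pro-rata amounts: Unit PH1 367,787.52; Unit 3B 460,360.85; Unit 2A 426,519.39; Unit PH2 295,807.25.
Rounded to nearest $25: Unit PH1 $367,800; Unit 3B $460,350; Unit 2A $426,525; Unit PH2 $295,800. Sum = $1,550,475.
Rounded total matches; no reconciliation needed.

Unit PH1: $367,800 · Unit 3B: $460,350 · Unit 2A: $426,525 · Unit PH2: $295,800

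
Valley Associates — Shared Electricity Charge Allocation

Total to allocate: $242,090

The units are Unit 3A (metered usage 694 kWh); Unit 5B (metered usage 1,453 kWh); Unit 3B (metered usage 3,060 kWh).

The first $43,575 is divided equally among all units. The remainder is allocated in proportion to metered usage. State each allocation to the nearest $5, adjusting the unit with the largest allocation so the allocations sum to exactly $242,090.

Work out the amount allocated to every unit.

First tranche $43,575 split equally: $14,525 each.
Remainder $198,515 by metered usage (total 5,207): Unit 3A 26,458.50 → $26,460; Unit 5B 55,395.10 → $55,395; Unit 3B 116,661.40 → $116,660.
Totals: Unit 3A $14,525 + $26,460 = $40,985; Unit 5B $14,525 + $55,395 = $69,920; Unit 3B $14,525 + $116,660 = $131,185.

Unit 3A: $40,985 | Unit 5B: $69,920 | Unit 3B: $131,185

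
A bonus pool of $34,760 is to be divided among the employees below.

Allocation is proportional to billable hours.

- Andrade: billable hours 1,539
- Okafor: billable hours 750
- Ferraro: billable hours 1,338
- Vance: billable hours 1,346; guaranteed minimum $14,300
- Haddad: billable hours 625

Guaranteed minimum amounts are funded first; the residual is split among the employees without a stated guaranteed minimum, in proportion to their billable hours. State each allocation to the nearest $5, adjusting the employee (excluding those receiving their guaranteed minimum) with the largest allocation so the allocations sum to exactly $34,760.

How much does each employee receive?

Guaranteed amounts: Vance $14,300. Residual $20,460.
Residual split over remaining billable hours 4,252: Andrade 7,405.44 → $7,405; Okafor 3,608.89 → $3,610; Ferraro 6,438.26 → $6,440; Haddad 3,007.41 → $3,005.

Andrade: $7,405 · Okafor: $3,610 · Ferraro: $6,440 · Vance: $14,300 · Haddad: $3,005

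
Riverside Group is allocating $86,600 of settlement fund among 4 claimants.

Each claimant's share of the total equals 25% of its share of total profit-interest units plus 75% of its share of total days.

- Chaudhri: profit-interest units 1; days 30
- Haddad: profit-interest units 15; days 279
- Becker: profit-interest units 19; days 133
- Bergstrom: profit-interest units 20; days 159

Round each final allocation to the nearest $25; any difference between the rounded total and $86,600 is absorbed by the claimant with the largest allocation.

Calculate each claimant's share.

Profit-interest units total 55; days total 601.
Composite weights (25% profit-interest units + 75% days): Chaudhri 0.0420; Haddad 0.4164; Becker 0.2523; Bergstrom 0.2893.
Raw shares: Chaudhri 3,635.73; Haddad 36,056.04; Becker 21,852.39; Bergstrom 25,055.84.
Rounded to nearest $25: Chaudhri $3,625; Haddad $36,050; Becker $21,850; Bergstrom $25,050. Sum = $86,575.
Difference $86,600 − $86,575 = +$25 applied to largest allocation (Haddad): Haddad becomes $36,075.

Chaudhri: $3,625 · Haddad: $36,075 · Becker: $21,850 · Bergstrom: $25,050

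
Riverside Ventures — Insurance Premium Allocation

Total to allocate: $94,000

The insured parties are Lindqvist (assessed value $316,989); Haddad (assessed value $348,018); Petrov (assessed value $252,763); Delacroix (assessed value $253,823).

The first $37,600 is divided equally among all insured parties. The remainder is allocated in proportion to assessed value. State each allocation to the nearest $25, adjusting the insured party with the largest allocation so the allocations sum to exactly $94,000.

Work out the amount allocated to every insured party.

Lindqvist: $24,650; Haddad: $26,150; Petrov: $21,575; Delacroix: $21,625

Equal tier: $37,600 ÷ 4 = $9,400 apiece.
Remainder $56,400 by assessed value (total 1,171,593): Lindqvist 15,259.72 → $15,250; Haddad 16,753.44 → $16,750; Petrov 12,167.91 → $12,175; Delacroix 12,218.93 → $12,225.
Totals: Lindqvist $9,400 + $15,250 = $24,650; Haddad $9,400 + $16,750 = $26,150; Petrov $9,400 + $12,175 = $21,575; Delacroix $9,400 + $12,225 = $21,625.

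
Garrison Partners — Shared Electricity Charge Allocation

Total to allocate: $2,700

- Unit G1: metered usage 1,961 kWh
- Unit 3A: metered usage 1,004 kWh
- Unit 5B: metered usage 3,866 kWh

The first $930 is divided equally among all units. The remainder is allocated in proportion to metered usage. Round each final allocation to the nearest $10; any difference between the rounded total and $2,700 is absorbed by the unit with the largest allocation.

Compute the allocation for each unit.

Equal tier: $930 ÷ 3 = $310 apiece.
Remainder $1,770 by metered usage (total 6,831): Unit G1 508.12 → $510; Unit 3A 260.15 → $260; Unit 5B 1,001.73 → $1,000.
Totals: Unit G1 $310 + $510 = $820; Unit 3A $310 + $260 = $570; Unit 5B $310 + $1,000 = $1,310.

Unit G1: $820 · Unit 3A: $570 · Unit 5B: $1,310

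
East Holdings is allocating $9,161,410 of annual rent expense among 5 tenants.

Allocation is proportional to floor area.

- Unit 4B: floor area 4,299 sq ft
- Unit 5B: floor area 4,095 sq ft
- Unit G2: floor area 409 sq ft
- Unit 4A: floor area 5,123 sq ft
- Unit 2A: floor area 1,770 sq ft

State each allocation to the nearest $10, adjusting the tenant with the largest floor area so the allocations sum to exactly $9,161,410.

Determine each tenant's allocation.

Sum of floor area: 15,696.
Unrounded shares: Unit 4B 4,299/15,696 × $9,161,410 = 2,509,231.75; Unit 5B 4,095/15,696 × $9,161,410 = 2,390,161.44; Unit G2 409/15,696 × $9,161,410 = 238,724.30; Unit 4A 5,123/15,696 × $9,161,410 = 2,990,182.43; Unit 2A 1,770/15,696 × $9,161,410 = 1,033,110.07.
Rounded to nearest $10: Unit 4B $2,509,230; Unit 5B $2,390,160; Unit G2 $238,720; Unit 4A $2,990,180; Unit 2A $1,033,110. Sum = $9,161,400.
Difference $9,161,410 − $9,161,400 = +$10 applied to largest floor area (Unit 4A): Unit 4A becomes $2,990,190.

Unit 4B: $2,509,230 | Unit 5B: $2,390,160 | Unit G2: $238,720 | Unit 4A: $2,990,190 | Unit 2A: $1,033,110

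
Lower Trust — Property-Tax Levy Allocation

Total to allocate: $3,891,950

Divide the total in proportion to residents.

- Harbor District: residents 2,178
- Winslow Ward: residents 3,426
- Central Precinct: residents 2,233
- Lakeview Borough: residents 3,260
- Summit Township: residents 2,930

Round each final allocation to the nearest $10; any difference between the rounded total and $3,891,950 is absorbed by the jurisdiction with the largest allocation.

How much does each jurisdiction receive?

Harbor District: $604,310 | Winslow Ward: $950,590 | Central Precinct: $619,570 | Lakeview Borough: $904,520 | Summit Township: $812,960

Sum of residents: 14,027.
Pro-rata amounts: Harbor District 2,178/14,027 × $3,891,950 = 604,310.76; Winslow Ward 3,426/14,027 × $3,891,950 = 950,582.50; Central Precinct 2,233/14,027 × $3,891,950 = 619,571.14; Lakeview Borough 3,260/14,027 × $3,891,950 = 904,523.92; Summit Township 2,930/14,027 × $3,891,950 = 812,961.68.
After rounding ($10): Harbor District $604,310; Winslow Ward $950,580; Central Precinct $619,570; Lakeview Borough $904,520; Summit Township $812,960. Sum = $3,891,940.
Difference $3,891,950 − $3,891,940 = +$10 applied to largest allocation (Winslow Ward): Winslow Ward becomes $950,590.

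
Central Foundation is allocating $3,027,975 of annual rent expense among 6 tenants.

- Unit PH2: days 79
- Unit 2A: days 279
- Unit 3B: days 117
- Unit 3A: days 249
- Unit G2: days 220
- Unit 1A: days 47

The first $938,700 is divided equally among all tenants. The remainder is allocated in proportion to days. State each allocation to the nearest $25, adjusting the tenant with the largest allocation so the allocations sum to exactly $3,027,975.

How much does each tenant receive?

Unit PH2: $323,000 · Unit 2A: $744,625 · Unit 3B: $403,125 · Unit 3A: $681,400 · Unit G2: $620,275 · Unit 1A: $255,550

Equal tier: $938,700 ÷ 6 = $156,450 apiece.
Remainder $2,089,275 by days (total 991): Unit PH2 166,551.69 → $166,550; Unit 2A 588,201.54 → $588,200; Unit 3B 246,665.16 → $246,675; Unit 3A 524,954.06 → $524,950; Unit G2 463,814.83 → $463,825; Unit 1A 99,087.71 → $99,100.
Rounding difference −$25 on remainder applied to Unit 2A.
Totals: Unit PH2 $156,450 + $166,550 = $323,000; Unit 2A $156,450 + $588,175 = $744,625; Unit 3B $156,450 + $246,675 = $403,125; Unit 3A $156,450 + $524,950 = $681,400; Unit G2 $156,450 + $463,825 = $620,275; Unit 1A $156,450 + $99,100 = $255,550.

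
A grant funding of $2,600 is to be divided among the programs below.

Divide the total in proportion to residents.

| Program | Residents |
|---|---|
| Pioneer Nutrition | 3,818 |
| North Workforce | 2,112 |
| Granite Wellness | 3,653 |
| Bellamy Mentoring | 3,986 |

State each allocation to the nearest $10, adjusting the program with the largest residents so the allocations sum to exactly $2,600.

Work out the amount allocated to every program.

Combined residents = 3,818 + 2,112 + 3,653 + 3,986 = 13,569.
Unrounded shares: Pioneer Nutrition 731.58; North Workforce 404.69; Granite Wellness 699.96; Bellamy Mentoring 763.77.
Rounded to nearest $10: Pioneer Nutrition $730; North Workforce $400; Granite Wellness $700; Bellamy Mentoring $760. Sum = $2,590.
Difference $2,600 − $2,590 = +$10 applied to largest residents (Bellamy Mentoring): Bellamy Mentoring becomes $770.

Pioneer Nutrition: $730; North Workforce: $400; Granite Wellness: $700; Bellamy Mentoring: $770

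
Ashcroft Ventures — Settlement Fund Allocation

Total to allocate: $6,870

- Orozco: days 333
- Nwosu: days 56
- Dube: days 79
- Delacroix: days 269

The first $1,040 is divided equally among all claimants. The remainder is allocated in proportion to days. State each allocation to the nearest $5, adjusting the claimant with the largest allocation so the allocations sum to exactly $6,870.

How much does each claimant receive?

$1,040 shared equally gives $260 per claimant.
Remainder $5,830 by days (total 737): Orozco 2,634.18 → $2,635; Nwosu 442.99 → $445; Dube 624.93 → $625; Delacroix 2,127.91 → $2,130.
Rounding difference −$5 on remainder applied to Orozco.
Totals: Orozco $260 + $2,630 = $2,890; Nwosu $260 + $445 = $705; Dube $260 + $625 = $885; Delacroix $260 + $2,130 = $2,390.

Orozco: $2,890 | Nwosu: $705 | Dube: $885 | Delacroix: $2,390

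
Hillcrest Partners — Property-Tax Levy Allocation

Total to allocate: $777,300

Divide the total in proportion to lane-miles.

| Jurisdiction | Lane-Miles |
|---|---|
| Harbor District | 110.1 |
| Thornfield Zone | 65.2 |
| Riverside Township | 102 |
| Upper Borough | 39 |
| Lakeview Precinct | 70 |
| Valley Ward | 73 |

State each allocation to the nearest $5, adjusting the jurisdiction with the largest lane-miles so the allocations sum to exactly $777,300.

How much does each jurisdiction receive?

Lane-miles total: 459.3.
Proportional shares: Harbor District 110.1/459.3 × $777,300 = 186,328.61; Thornfield Zone 65.2/459.3 × $777,300 = 110,341.74; Riverside Township 102/459.3 × $777,300 = 172,620.51; Upper Borough 39/459.3 × $777,300 = 66,001.96; Lakeview Precinct 70/459.3 × $777,300 = 118,465.06; Valley Ward 73/459.3 × $777,300 = 123,542.13.
Rounded to nearest $5: Harbor District $186,330; Thornfield Zone $110,340; Riverside Township $172,620; Upper Borough $66,000; Lakeview Precinct $118,465; Valley Ward $123,540. Sum = $777,295.
Difference $777,300 − $777,295 = +$5 applied to largest lane-miles (Harbor District): Harbor District becomes $186,335.

Harbor District: $186,335; Thornfield Zone: $110,340; Riverside Township: $172,620; Upper Borough: $66,000; Lakeview Precinct: $118,465; Valley Ward: $123,540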